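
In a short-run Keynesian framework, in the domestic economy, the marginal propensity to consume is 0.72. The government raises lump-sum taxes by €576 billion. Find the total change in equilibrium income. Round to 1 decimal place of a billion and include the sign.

−€1,481.1 billion

A lump-sum tax change of +€576 billion shifts disposable income by −€576 billion; first-round consumption changes by −c × ΔT = −0.72 × (+€576 billion) = −€414.72 billion.
Expenditure multiplier = 1/(1 − MPC) = 1/(1 − 0.72) = 1/0.28 ≈ 3.571.
The tax multiplier is −c × k ≈ −2.571, so ΔY = k × (−c·ΔT) = (−€414.72 billion) / 0.28 ≈ −€1,481.1 billion.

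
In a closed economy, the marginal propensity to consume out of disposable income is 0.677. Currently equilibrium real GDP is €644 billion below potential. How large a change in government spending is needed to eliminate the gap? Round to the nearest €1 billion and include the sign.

+€208 billion

Spending multiplier = 1/(1 − MPC) = 1/(1 − 0.677) = 1/0.323 ≈ 3.096.
Need ΔY = +€644 billion, so ΔG = ΔY/k = (+€644 billion) × 0.323 ≈ +€208 billion.
The government should increase government spending by €208 billion.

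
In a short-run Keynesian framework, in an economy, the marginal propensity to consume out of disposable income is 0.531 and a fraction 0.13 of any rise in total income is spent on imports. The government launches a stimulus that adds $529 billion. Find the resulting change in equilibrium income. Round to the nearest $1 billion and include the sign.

Government-spending multiplier = 1/(1 − c + m) = 1/(1 − 0.531 + 0.13) = 1/0.599 ≈ 1.669.
ΔY = k × ΔG = (+$529 billion) / 0.599 ≈ +$883 billion.

+$883 billion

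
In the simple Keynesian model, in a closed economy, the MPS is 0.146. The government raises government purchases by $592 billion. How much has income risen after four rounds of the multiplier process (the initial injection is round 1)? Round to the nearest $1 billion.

$1,898 billion

MPC = 1 − MPS = 1 − 0.146 = 0.854.
Round 1 adds ΔG = $592 billion; each later round is MPC = 0.854 times the previous.
After 4 rounds: 592 + 505.568 + 431.755072 + 368.718831488 = ΔG·(1 − c^4)/(1 − c) = 592 × (1 − 0.531901827856)/0.146 ≈ $1,898 billion.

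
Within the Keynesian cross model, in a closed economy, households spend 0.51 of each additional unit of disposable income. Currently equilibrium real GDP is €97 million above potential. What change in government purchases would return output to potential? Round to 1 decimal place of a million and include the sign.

Spending multiplier = 1/(1 − MPC) = 1/(1 − 0.51) = 1/0.49 ≈ 2.041.
Need ΔY = −€97 million, so ΔG = ΔY/k = (−€97 million) × 0.49 ≈ −€47.5 million.
The government should cut government purchases by €47.5 million.

−€47.5 million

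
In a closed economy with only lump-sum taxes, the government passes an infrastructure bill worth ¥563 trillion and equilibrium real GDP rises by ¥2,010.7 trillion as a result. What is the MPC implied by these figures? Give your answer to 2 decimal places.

Implied spending multiplier k = ΔY/ΔG = 2,010.7/563 ≈ 3.5714.
Since k = 1/(1 − MPC), MPC = 1 − 1/k = 1 − ΔG/ΔY = 1 − 563/2,010.7 ≈ 0.72.

0.72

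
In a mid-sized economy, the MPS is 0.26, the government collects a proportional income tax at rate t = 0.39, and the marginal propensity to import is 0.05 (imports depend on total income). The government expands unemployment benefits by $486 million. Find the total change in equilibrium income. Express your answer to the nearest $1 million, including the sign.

+$601 million

MPC = 1 − MPS = 1 − 0.26 = 0.74.
The transfer change shifts disposable income by +$486 million, so first-round consumption changes by c·ΔTR = 0.74 × (+$486 million) = +$359.64 million.
Expenditure multiplier = 1/(1 − c(1−t) + m) = 1/(1 − 0.74×0.61 + 0.05) = 1/0.5986 ≈ 1.671.
The transfer multiplier is c × k ≈ 1.236, so ΔY = k × (c·ΔTR) = (+$359.64 million) / 0.5986 ≈ +$601 million.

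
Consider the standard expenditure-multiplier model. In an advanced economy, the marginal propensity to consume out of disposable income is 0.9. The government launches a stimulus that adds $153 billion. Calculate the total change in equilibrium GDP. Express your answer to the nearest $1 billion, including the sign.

Government-spending multiplier = 1/(1 − MPC) = 1/(1 − 0.9) = 1/0.1 = 10.
ΔY = k × ΔG = (+$153 billion) / 0.1 = +$1,530 billion.

+$1,530 billion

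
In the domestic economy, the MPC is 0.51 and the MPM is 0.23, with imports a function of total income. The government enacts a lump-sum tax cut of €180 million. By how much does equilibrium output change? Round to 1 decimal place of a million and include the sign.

A lump-sum tax change of −€180 million shifts disposable income by +€180 million; first-round consumption changes by −c × ΔT = −0.51 × (−€180 million) = +€91.8 million.
Expenditure multiplier = 1/(1 − c + m) = 1/(1 − 0.51 + 0.23) = 1/0.72 ≈ 1.389.
The tax multiplier is −c × k ≈ −0.708, so ΔY = k × (−c·ΔT) = (+€91.8 million) / 0.72 = +€127.5 million.

+€127.5 million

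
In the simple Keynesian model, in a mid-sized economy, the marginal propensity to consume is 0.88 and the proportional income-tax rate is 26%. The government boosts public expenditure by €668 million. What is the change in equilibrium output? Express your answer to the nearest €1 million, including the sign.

+€1,915 million

Government-spending multiplier = 1/(1 − c(1−t)) = 1/(1 − 0.88×0.74) = 1/0.3488 ≈ 2.867.
ΔY = k × ΔG = (+€668 million) / 0.3488 ≈ +€1,915 million.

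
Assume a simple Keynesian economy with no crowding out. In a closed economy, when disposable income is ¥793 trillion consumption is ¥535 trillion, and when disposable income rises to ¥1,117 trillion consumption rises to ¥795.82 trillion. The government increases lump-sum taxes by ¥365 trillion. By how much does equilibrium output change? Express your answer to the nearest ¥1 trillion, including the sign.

−¥1,507 trillion

MPC = ΔC/ΔYd = (795.82 − 535)/(1,117 − 793) = 260.82/324 = 0.805.
A lump-sum tax change of +¥365 trillion shifts disposable income by −¥365 trillion; first-round consumption changes by −c × ΔT = −0.805 × (+¥365 trillion) = −¥293.825 trillion.
Expenditure multiplier = 1/(1 − MPC) = 1/(1 − 0.805) = 1/0.195 ≈ 5.128.
The tax multiplier is −c × k ≈ −4.128, so ΔY = k × (−c·ΔT) = (−¥293.825 trillion) / 0.195 ≈ −¥1,507 trillion.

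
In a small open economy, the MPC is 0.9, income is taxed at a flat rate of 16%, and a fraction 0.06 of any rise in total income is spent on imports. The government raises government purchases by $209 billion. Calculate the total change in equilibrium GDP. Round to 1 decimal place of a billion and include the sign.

Government-spending multiplier = 1/(1 − c(1−t) + m) = 1/(1 − 0.9×0.84 + 0.06) = 1/0.304 ≈ 3.289.
ΔY = k × ΔG = (+$209 billion) / 0.304 = +$687.5 billion.

+$687.5 billion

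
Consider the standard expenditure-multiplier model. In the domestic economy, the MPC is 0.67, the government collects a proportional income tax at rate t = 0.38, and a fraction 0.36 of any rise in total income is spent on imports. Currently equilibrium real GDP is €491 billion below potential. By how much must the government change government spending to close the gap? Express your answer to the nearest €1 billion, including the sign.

+€464 billion

Spending multiplier = 1/(1 − c(1−t) + m) = 1/(1 − 0.67×0.62 + 0.36) = 1/0.9446 ≈ 1.059.
Need ΔY = +€491 billion, so ΔG = ΔY/k = (+€491 billion) × 0.9446 ≈ +€464 billion.
The government should increase government spending by €464 billion.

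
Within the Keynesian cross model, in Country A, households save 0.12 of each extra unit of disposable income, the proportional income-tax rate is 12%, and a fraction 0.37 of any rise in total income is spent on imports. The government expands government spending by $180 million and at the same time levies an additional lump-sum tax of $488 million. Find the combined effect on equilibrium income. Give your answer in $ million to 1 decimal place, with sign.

MPC = 1 − MPS = 1 − 0.12 = 0.88.
Expenditure multiplier = 1/(1 − c(1−t) + m) = 1/(1 − 0.88×0.88 + 0.37) = 1/0.5956 ≈ 1.679.
ΔG contributes k·ΔG = (+$180 million) / 0.5956 ≈ +$302.2 million.
ΔT of +$488 million changes first-round spending by −c·ΔT = −$429.44 million, contributing k·(−c·ΔT) = (−$429.44 million) / 0.5956 ≈ −$721 million.
Net ΔY = k(ΔG − c·ΔT) = (−$249.44 million) / 0.5956 ≈ −$418.8 million.

−$418.8 million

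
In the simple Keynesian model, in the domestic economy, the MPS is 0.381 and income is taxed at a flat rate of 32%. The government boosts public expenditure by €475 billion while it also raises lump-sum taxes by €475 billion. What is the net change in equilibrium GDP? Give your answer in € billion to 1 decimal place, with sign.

+€312.5 billion

MPC = 1 − MPS = 1 − 0.381 = 0.619.
Expenditure multiplier = 1/(1 − c(1−t)) = 1/(1 − 0.619×0.68) = 1/0.57908 ≈ 1.727.
ΔG contributes k·ΔG = (+€475 billion) / 0.57908 ≈ +€820.3 billion.
ΔT of +€475 billion changes first-round spending by −c·ΔT = −€294.025 billion, contributing k·(−c·ΔT) = (−€294.025 billion) / 0.57908 ≈ −€507.7 billion.
Net ΔY = k(ΔG − c·ΔT) = (+€180.975 billion) / 0.57908 ≈ +€312.5 billion.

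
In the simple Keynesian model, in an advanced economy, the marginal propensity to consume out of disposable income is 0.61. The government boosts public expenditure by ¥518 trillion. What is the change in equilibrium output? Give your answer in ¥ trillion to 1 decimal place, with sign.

+¥1,328.2 trillion

Government-spending multiplier = 1/(1 − MPC) = 1/(1 − 0.61) = 1/0.39 ≈ 2.564.
ΔY = k × ΔG = (+¥518 trillion) / 0.39 ≈ +¥1,328.2 trillion.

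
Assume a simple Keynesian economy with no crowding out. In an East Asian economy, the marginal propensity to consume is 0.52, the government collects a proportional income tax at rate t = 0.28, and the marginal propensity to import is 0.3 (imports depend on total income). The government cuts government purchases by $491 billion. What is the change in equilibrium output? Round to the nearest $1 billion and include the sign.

Expenditure multiplier = 1/(1 − c(1−t) + m) = 1/(1 − 0.52×0.72 + 0.3) = 1/0.9256 ≈ 1.08.
ΔY = k × ΔG = (−$491 billion) / 0.9256 ≈ −$530 billion.

−$530 billion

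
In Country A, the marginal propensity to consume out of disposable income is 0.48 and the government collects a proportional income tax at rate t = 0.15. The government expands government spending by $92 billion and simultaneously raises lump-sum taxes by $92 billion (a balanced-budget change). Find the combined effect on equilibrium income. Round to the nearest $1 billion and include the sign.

+$81 billion

Expenditure multiplier = 1/(1 − c(1−t)) = 1/(1 − 0.48×0.85) = 1/0.592 ≈ 1.689.
ΔG contributes k·ΔG = (+$92 billion) / 0.592 ≈ +$155.4 billion.
ΔT of +$92 billion changes first-round spending by −c·ΔT = −$44.16 billion, contributing k·(−c·ΔT) = (−$44.16 billion) / 0.592 ≈ −$74.6 billion.
Net ΔY = k(ΔG − c·ΔT) = (+$47.84 billion) / 0.592 ≈ +$81 billion.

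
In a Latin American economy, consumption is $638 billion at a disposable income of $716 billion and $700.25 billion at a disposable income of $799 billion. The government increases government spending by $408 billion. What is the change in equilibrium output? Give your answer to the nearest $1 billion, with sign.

MPC = ΔC/ΔYd = (700.25 − 638)/(799 − 716) = 62.25/83 = 0.75.
Government-spending multiplier = 1/(1 − MPC) = 1/(1 − 0.75) = 1/0.25 = 4.
ΔY = k × ΔG = (+$408 billion) / 0.25 = +$1,632 billion.

+$1,632 billion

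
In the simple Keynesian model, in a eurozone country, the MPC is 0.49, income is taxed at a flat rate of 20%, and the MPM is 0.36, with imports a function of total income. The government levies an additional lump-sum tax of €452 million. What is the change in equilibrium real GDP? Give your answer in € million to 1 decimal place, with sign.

−€228.8 million

A lump-sum tax change of +€452 million shifts disposable income by −€452 million; first-round consumption changes by −c × ΔT = −0.49 × (+€452 million) = −€221.48 million.
Expenditure multiplier = 1/(1 − c(1−t) + m) = 1/(1 − 0.49×0.8 + 0.36) = 1/0.968 ≈ 1.033.
The tax multiplier is −c × k ≈ −0.506, so ΔY = k × (−c·ΔT) = (−€221.48 million) / 0.968 ≈ −€228.8 million.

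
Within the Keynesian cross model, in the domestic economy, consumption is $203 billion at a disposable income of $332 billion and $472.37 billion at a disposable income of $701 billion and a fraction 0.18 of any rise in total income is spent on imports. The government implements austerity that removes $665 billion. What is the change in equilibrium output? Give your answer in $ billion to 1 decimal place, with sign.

MPC = ΔC/ΔYd = (472.37 − 203)/(701 − 332) = 269.37/369 = 0.73.
Expenditure multiplier = 1/(1 − c + m) = 1/(1 − 0.73 + 0.18) = 1/0.45 ≈ 2.222.
ΔY = k × ΔG = (−$665 billion) / 0.45 ≈ −$1,477.8 billion.

−$1,477.8 billion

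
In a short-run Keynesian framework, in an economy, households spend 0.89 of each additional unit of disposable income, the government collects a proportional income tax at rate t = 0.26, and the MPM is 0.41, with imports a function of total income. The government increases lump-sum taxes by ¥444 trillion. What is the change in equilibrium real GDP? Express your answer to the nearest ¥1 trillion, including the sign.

−¥526 trillion

A lump-sum tax change of +¥444 trillion shifts disposable income by −¥444 trillion; first-round consumption changes by −c × ΔT = −0.89 × (+¥444 trillion) = −¥395.16 trillion.
Expenditure multiplier = 1/(1 − c(1−t) + m) = 1/(1 − 0.89×0.74 + 0.41) = 1/0.7514 ≈ 1.331.
The tax multiplier is −c × k ≈ −1.184, so ΔY = k × (−c·ΔT) = (−¥395.16 trillion) / 0.7514 ≈ −¥526 trillion.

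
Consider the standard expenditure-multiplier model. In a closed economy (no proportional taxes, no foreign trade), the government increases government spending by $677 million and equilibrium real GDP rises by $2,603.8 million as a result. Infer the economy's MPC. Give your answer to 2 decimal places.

Implied spending multiplier k = ΔY/ΔG = 2,603.8/677 ≈ 3.8461.
Since k = 1/(1 − MPC), MPC = 1 − 1/k = 1 − ΔG/ΔY = 1 − 677/2,603.8 ≈ 0.74.

0.74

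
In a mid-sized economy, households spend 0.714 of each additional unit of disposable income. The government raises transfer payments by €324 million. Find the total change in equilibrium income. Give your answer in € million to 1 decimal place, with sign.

+€808.9 million

The transfer change shifts disposable income by +€324 million, so first-round consumption changes by c·ΔTR = 0.714 × (+€324 million) = +€231.336 million.
Expenditure multiplier = 1/(1 − MPC) = 1/(1 − 0.714) = 1/0.286 ≈ 3.497.
The transfer multiplier is c × k ≈ 2.497, so ΔY = k × (c·ΔTR) = (+€231.336 million) / 0.286 ≈ +€808.9 million.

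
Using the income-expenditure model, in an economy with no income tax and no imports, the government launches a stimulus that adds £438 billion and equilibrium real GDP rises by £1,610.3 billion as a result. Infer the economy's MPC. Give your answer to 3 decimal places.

0.728

Implied spending multiplier k = ΔY/ΔG = 1,610.3/438 ≈ 3.6765.
Since k = 1/(1 − MPC), MPC = 1 − 1/k = 1 − ΔG/ΔY = 1 − 438/1,610.3 ≈ 0.728.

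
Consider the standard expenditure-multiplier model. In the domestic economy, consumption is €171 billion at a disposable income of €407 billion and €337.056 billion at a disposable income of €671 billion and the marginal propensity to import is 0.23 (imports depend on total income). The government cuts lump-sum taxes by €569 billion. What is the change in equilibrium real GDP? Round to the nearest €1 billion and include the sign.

+€596 billion

MPC = ΔC/ΔYd = (337.056 − 171)/(671 − 407) = 166.056/264 = 0.629.
A lump-sum tax change of −€569 billion shifts disposable income by +€569 billion; first-round consumption changes by −c × ΔT = −0.629 × (−€569 billion) = +€357.901 billion.
Expenditure multiplier = 1/(1 − c + m) = 1/(1 − 0.629 + 0.23) = 1/0.601 ≈ 1.664.
The tax multiplier is −c × k ≈ −1.047, so ΔY = k × (−c·ΔT) = (+€357.901 billion) / 0.601 ≈ +€596 billion.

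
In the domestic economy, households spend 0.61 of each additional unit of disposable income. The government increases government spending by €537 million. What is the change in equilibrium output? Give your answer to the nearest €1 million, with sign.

Spending multiplier = 1/(1 − MPC) = 1/(1 − 0.61) = 1/0.39 ≈ 2.564.
ΔY = k × ΔG = (+€537 million) / 0.39 ≈ +€1,377 million.

+€1,377 million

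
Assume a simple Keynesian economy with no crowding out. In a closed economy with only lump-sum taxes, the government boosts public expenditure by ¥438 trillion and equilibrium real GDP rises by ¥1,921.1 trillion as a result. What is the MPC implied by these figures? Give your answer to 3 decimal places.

Implied spending multiplier k = ΔY/ΔG = 1,921.1/438 ≈ 4.3861.
Since k = 1/(1 − MPC), MPC = 1 − 1/k = 1 − ΔG/ΔY = 1 − 438/1,921.1 ≈ 0.772.

0.772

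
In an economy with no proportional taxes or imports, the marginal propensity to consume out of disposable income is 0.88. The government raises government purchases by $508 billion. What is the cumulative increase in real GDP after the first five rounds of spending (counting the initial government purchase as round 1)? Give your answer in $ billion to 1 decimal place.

Round 1 adds ΔG = $508 billion; each later round is MPC = 0.88 times the previous.
After 5 rounds: 508 + 447.04 + 393.3952 + 346.187776 + 304.64524288 = ΔG·(1 − c^5)/(1 − c) = 508 × (1 − 0.5277319168)/0.12 ≈ $1,999.3 billion.

$1,999.3 billion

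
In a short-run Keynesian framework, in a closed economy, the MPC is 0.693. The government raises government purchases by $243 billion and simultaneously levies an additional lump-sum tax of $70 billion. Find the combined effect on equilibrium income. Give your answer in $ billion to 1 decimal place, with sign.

+$633.5 billion

Expenditure multiplier = 1/(1 − MPC) = 1/(1 − 0.693) = 1/0.307 ≈ 3.257.
ΔG contributes k·ΔG = (+$243 billion) / 0.307 ≈ +$791.5 billion.
ΔT of +$70 billion changes first-round spending by −c·ΔT = −$48.51 billion, contributing k·(−c·ΔT) = (−$48.51 billion) / 0.307 ≈ −$158 billion.
Net ΔY = k(ΔG − c·ΔT) = (+$194.49 billion) / 0.307 ≈ +$633.5 billion.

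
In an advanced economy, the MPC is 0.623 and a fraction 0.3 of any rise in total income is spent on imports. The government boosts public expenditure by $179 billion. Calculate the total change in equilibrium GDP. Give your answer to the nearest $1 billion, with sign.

+$264 billion

Government-spending multiplier = 1/(1 − c + m) = 1/(1 − 0.623 + 0.3) = 1/0.677 ≈ 1.477.
ΔY = k × ΔG = (+$179 billion) / 0.677 ≈ +$264 billion.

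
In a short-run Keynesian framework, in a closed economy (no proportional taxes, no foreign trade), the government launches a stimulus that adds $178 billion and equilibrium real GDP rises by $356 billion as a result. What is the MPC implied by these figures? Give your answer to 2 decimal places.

0.50

Implied spending multiplier k = ΔY/ΔG = 356/178 = 2.
Since k = 1/(1 − MPC), MPC = 1 − 1/k = 1 − ΔG/ΔY = 1 − 178/356 = 0.50.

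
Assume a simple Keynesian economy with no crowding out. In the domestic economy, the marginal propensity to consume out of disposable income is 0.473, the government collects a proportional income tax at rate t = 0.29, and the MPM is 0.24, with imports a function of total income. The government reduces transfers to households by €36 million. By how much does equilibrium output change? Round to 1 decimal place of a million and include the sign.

The transfer change shifts disposable income by −€36 million, so first-round consumption changes by c·ΔTR = 0.473 × (−€36 million) = −€17.028 million.
Expenditure multiplier = 1/(1 − c(1−t) + m) = 1/(1 − 0.473×0.71 + 0.24) = 1/0.90417 ≈ 1.106.
The transfer multiplier is c × k ≈ 0.523, so ΔY = k × (c·ΔTR) = (−€17.028 million) / 0.90417 ≈ −€18.8 million.

−€18.8 million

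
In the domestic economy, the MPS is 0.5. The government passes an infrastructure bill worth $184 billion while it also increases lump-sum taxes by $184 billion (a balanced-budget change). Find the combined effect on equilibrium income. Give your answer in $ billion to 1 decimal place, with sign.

+$184.0 billion

MPC = 1 − MPS = 1 − 0.5 = 0.5.
Expenditure multiplier = 1/(1 − MPC) = 1/(1 − 0.5) = 1/0.5 = 2.
ΔG contributes k·ΔG = (+$184 billion) / 0.5 = +$368 billion.
ΔT of +$184 billion changes first-round spending by −c·ΔT = −$92 billion, contributing k·(−c·ΔT) = (−$92 billion) / 0.5 = −$184 billion.
With ΔG = ΔT and no other leakages, the balanced-budget multiplier is 1, so ΔY = ΔG = +$184 billion.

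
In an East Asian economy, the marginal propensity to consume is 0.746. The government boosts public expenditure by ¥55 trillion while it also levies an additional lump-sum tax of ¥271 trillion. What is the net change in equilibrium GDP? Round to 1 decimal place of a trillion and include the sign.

−¥579.4 trillion

Expenditure multiplier = 1/(1 − MPC) = 1/(1 − 0.746) = 1/0.254 ≈ 3.937.
ΔG contributes k·ΔG = (+¥55 trillion) / 0.254 ≈ +¥216.5 trillion.
ΔT of +¥271 trillion changes first-round spending by −c·ΔT = −¥202.166 trillion, contributing k·(−c·ΔT) = (−¥202.166 trillion) / 0.254 ≈ −¥795.9 trillion.
Net ΔY = k(ΔG − c·ΔT) = (−¥147.166 trillion) / 0.254 ≈ −¥579.4 trillion.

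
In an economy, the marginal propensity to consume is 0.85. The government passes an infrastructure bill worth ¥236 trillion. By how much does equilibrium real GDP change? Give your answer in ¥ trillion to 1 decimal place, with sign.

Expenditure multiplier = 1/(1 − MPC) = 1/(1 − 0.85) = 1/0.15 ≈ 6.667.
ΔY = k × ΔG = (+¥236 trillion) / 0.15 ≈ +¥1,573.3 trillion.

+¥1,573.3 trillion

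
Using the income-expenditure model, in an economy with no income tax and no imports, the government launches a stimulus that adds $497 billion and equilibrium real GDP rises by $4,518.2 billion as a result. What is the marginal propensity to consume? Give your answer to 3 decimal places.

0.890

Implied spending multiplier k = ΔY/ΔG = 4,518.2/497 ≈ 9.0909.
Since k = 1/(1 − MPC), MPC = 1 − 1/k = 1 − ΔG/ΔY = 1 − 497/4,518.2 ≈ 0.890.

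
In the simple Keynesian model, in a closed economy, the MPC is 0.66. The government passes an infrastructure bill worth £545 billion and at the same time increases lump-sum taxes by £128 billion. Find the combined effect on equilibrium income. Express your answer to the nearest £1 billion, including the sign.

Expenditure multiplier = 1/(1 − MPC) = 1/(1 − 0.66) = 1/0.34 ≈ 2.941.
ΔG contributes k·ΔG = (+£545 billion) / 0.34 ≈ +£1,602.9 billion.
ΔT of +£128 billion changes first-round spending by −c·ΔT = −£84.48 billion, contributing k·(−c·ΔT) = (−£84.48 billion) / 0.34 ≈ −£248.5 billion.
Net ΔY = k(ΔG − c·ΔT) = (+£460.52 billion) / 0.34 ≈ +£1,354 billion.

+£1,354 billion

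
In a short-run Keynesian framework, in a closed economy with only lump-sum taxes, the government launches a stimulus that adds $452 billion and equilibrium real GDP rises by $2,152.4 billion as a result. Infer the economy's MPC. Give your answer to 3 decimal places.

Implied spending multiplier k = ΔY/ΔG = 2,152.4/452 ≈ 4.7619.
Since k = 1/(1 − MPC), MPC = 1 − 1/k = 1 − ΔG/ΔY = 1 − 452/2,152.4 ≈ 0.790.

0.790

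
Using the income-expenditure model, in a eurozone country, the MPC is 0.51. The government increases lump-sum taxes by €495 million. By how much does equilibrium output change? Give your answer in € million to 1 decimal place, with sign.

A lump-sum tax change of +€495 million shifts disposable income by −€495 million; first-round consumption changes by −c × ΔT = −0.51 × (+€495 million) = −€252.45 million.
Expenditure multiplier = 1/(1 − MPC) = 1/(1 − 0.51) = 1/0.49 ≈ 2.041.
The tax multiplier is −c × k ≈ −1.041, so ΔY = k × (−c·ΔT) = (−€252.45 million) / 0.49 ≈ −€515.2 million.

−€515.2 million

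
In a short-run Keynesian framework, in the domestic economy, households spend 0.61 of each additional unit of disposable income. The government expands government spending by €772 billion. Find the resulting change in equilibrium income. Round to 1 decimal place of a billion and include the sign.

Expenditure multiplier = 1/(1 − MPC) = 1/(1 − 0.61) = 1/0.39 ≈ 2.564.
ΔY = k × ΔG = (+€772 billion) / 0.39 ≈ +€1,979.5 billion.

+€1,979.5 billion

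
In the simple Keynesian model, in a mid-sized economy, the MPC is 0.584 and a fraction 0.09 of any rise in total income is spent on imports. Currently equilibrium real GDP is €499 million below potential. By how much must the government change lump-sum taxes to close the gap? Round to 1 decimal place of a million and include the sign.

Spending multiplier = 1/(1 − c + m) = 1/(1 − 0.584 + 0.09) = 1/0.506 ≈ 1.976.
Tax multiplier = −c·k = −0.584/0.506 ≈ −1.154. Need ΔY = +€499 million, so ΔT = ΔY/(−c·k) = −(+€499 million) × 0.506 / 0.584 ≈ −€432.4 million.
The government should cut lump-sum taxes by €432.4 million.

−€432.4 million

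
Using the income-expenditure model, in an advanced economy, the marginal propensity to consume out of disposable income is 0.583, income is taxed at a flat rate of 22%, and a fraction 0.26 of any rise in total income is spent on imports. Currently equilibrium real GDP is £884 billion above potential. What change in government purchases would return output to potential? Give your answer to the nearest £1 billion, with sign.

−£712 billion

Spending multiplier = 1/(1 − c(1−t) + m) = 1/(1 − 0.583×0.78 + 0.26) = 1/0.80526 ≈ 1.242.
Need ΔY = −£884 billion, so ΔG = ΔY/k = (−£884 billion) × 0.80526 ≈ −£712 billion.
The government should cut government purchases by £712 billion.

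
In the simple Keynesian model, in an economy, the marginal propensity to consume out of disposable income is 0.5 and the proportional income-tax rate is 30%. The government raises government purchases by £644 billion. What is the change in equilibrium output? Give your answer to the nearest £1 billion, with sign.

+£991 billion

Spending multiplier = 1/(1 − c(1−t)) = 1/(1 − 0.5×0.7) = 1/0.65 ≈ 1.538.
ΔY = k × ΔG = (+£644 billion) / 0.65 ≈ +£991 billion.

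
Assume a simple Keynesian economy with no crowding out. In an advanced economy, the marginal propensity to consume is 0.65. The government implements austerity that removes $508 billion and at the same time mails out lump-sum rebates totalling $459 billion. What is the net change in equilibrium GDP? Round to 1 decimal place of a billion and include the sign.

−$599.0 billion

Expenditure multiplier = 1/(1 − MPC) = 1/(1 − 0.65) = 1/0.35 ≈ 2.857.
ΔG contributes k·ΔG = (−$508 billion) / 0.35 ≈ −$1,451.4 billion.
ΔT of −$459 billion changes first-round spending by −c·ΔT = +$298.35 billion, contributing k·(−c·ΔT) = (+$298.35 billion) / 0.35 ≈ +$852.4 billion.
Net ΔY = k(ΔG − c·ΔT) = (−$209.65 billion) / 0.35 = −$599 billion.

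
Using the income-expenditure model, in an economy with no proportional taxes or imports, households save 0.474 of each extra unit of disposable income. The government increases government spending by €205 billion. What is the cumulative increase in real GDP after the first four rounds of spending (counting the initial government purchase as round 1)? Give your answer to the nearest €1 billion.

€399 billion

MPC = 1 − MPS = 1 − 0.474 = 0.526.
Round 1 adds ΔG = €205 billion; each later round is MPC = 0.526 times the previous.
After 4 rounds: 205 + 107.83 + 56.71858 + 29.83397308 = ΔG·(1 − c^4)/(1 − c) = 205 × (1 − 0.076549608976)/0.474 ≈ €399 billion.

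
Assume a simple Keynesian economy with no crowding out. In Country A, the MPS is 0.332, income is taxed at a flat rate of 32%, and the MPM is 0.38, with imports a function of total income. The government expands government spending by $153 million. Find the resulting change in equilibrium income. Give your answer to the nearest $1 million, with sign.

+$165 million

MPC = 1 − MPS = 1 − 0.332 = 0.668.
Government-spending multiplier = 1/(1 − c(1−t) + m) = 1/(1 − 0.668×0.68 + 0.38) = 1/0.92576 ≈ 1.08.
ΔY = k × ΔG = (+$153 million) / 0.92576 ≈ +$165 million.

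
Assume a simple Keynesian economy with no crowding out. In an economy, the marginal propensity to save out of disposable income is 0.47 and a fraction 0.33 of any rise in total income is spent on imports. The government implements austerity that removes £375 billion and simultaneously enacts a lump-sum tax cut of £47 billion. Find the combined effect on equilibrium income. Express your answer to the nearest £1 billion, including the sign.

MPC = 1 − MPS = 1 − 0.47 = 0.53.
Expenditure multiplier = 1/(1 − c + m) = 1/(1 − 0.53 + 0.33) = 1/0.8 = 1.25.
ΔG contributes k·ΔG = (−£375 billion) / 0.8 ≈ −£468.8 billion.
ΔT of −£47 billion changes first-round spending by −c·ΔT = +£24.91 billion, contributing k·(−c·ΔT) = (+£24.91 billion) / 0.8 ≈ +£31.1 billion.
Net ΔY = k(ΔG − c·ΔT) = (−£350.09 billion) / 0.8 ≈ −£438 billion.

−£438 billion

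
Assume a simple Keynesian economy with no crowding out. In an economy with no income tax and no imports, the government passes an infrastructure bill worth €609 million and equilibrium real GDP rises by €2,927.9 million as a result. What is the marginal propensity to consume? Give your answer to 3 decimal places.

Implied spending multiplier k = ΔY/ΔG = 2,927.9/609 ≈ 4.8077.
Since k = 1/(1 − MPC), MPC = 1 − 1/k = 1 − ΔG/ΔY = 1 − 609/2,927.9 ≈ 0.792.

0.792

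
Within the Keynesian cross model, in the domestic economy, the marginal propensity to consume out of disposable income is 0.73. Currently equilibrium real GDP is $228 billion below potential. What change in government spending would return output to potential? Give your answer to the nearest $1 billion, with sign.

Spending multiplier = 1/(1 − MPC) = 1/(1 − 0.73) = 1/0.27 ≈ 3.704.
Need ΔY = +$228 billion, so ΔG = ΔY/k = (+$228 billion) × 0.27 ≈ +$62 billion.
The government should increase government spending by $62 billion.

+$62 billion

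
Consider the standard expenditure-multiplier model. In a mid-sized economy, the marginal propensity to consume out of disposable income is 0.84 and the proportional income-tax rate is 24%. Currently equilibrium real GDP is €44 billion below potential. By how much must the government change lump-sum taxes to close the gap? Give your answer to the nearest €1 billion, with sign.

−€19 billion

Spending multiplier = 1/(1 − c(1−t)) = 1/(1 − 0.84×0.76) = 1/0.3616 ≈ 2.765.
Tax multiplier = −c·k = −0.84/0.3616 ≈ −2.323. Need ΔY = +€44 billion, so ΔT = ΔY/(−c·k) = −(+€44 billion) × 0.3616 / 0.84 ≈ −€19 billion.
The government should cut lump-sum taxes by €19 billion.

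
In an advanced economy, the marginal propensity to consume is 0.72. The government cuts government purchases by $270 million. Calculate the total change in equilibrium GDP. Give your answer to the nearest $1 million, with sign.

Spending multiplier = 1/(1 − MPC) = 1/(1 − 0.72) = 1/0.28 ≈ 3.571.
ΔY = k × ΔG = (−$270 million) / 0.28 ≈ −$964 million.

−$964 million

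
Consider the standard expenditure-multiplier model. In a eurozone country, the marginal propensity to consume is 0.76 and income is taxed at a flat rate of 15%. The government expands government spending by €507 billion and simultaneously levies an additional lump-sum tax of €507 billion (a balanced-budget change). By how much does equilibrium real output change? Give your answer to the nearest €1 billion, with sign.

Expenditure multiplier = 1/(1 − c(1−t)) = 1/(1 − 0.76×0.85) = 1/0.354 ≈ 2.825.
ΔG contributes k·ΔG = (+€507 billion) / 0.354 ≈ +€1,432.2 billion.
ΔT of +€507 billion changes first-round spending by −c·ΔT = −€385.32 billion, contributing k·(−c·ΔT) = (−€385.32 billion) / 0.354 ≈ −€1,088.5 billion.
Net ΔY = k(ΔG − c·ΔT) = (+€121.68 billion) / 0.354 ≈ +€344 billion.

+€344 billion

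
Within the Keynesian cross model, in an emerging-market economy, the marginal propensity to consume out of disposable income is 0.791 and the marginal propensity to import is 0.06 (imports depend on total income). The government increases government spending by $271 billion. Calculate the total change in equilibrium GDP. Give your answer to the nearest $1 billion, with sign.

Government-spending multiplier = 1/(1 − c + m) = 1/(1 − 0.791 + 0.06) = 1/0.269 ≈ 3.717.
ΔY = k × ΔG = (+$271 billion) / 0.269 ≈ +$1,007 billion.

+$1,007 billion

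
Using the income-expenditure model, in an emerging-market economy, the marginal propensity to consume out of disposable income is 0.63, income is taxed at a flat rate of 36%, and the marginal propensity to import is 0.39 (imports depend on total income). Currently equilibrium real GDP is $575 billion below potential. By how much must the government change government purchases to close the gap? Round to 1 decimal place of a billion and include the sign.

Spending multiplier = 1/(1 − c(1−t) + m) = 1/(1 − 0.63×0.64 + 0.39) = 1/0.9868 ≈ 1.013.
Need ΔY = +$575 billion, so ΔG = ΔY/k = (+$575 billion) × 0.9868 ≈ +$567.4 billion.
The government should increase government purchases by $567.4 billion.

+$567.4 billion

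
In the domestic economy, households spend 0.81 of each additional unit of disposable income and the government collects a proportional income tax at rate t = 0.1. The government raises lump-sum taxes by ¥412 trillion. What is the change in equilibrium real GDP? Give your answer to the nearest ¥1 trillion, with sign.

−¥1,231 trillion

A lump-sum tax change of +¥412 trillion shifts disposable income by −¥412 trillion; first-round consumption changes by −c × ΔT = −0.81 × (+¥412 trillion) = −¥333.72 trillion.
Expenditure multiplier = 1/(1 − c(1−t)) = 1/(1 − 0.81×0.9) = 1/0.271 ≈ 3.69.
The tax multiplier is −c × k ≈ −2.989, so ΔY = k × (−c·ΔT) = (−¥333.72 trillion) / 0.271 ≈ −¥1,231 trillion.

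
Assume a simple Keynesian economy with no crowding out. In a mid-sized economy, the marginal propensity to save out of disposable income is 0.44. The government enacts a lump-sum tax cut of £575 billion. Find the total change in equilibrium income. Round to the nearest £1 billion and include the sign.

MPC = 1 − MPS = 1 − 0.44 = 0.56.
A lump-sum tax change of −£575 billion shifts disposable income by +£575 billion; first-round consumption changes by −c × ΔT = −0.56 × (−£575 billion) = +£322 billion.
Expenditure multiplier = 1/(1 − MPC) = 1/(1 − 0.56) = 1/0.44 ≈ 2.273.
The tax multiplier is −c × k ≈ −1.273, so ΔY = k × (−c·ΔT) = (+£322 billion) / 0.44 ≈ +£732 billion.

+£732 billion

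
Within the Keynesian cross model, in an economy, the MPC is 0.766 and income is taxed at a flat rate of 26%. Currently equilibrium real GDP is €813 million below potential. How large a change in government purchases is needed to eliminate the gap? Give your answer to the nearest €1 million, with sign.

+€352 million

Spending multiplier = 1/(1 − c(1−t)) = 1/(1 − 0.766×0.74) = 1/0.43316 ≈ 2.309.
Need ΔY = +€813 million, so ΔG = ΔY/k = (+€813 million) × 0.43316 ≈ +€352 million.
The government should increase government purchases by €352 million.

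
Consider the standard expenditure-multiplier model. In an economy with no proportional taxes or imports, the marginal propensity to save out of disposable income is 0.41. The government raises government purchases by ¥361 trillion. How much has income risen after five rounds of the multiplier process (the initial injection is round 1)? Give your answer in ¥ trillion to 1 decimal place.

¥817.5 trillion

MPC = 1 − MPS = 1 − 0.41 = 0.59.
Round 1 adds ΔG = ¥361 trillion; each later round is MPC = 0.59 times the previous.
After 5 rounds: 361 + 212.99 + 125.6641 + 74.141819 + 43.74367321 = ΔG·(1 − c^5)/(1 − c) = 361 × (1 − 0.0714924299)/0.41 ≈ ¥817.5 trillion.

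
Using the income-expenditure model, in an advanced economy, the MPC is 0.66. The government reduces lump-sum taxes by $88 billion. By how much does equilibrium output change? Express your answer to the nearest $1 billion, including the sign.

+$171 billion

A lump-sum tax change of −$88 billion shifts disposable income by +$88 billion; first-round consumption changes by −c × ΔT = −0.66 × (−$88 billion) = +$58.08 billion.
Expenditure multiplier = 1/(1 − MPC) = 1/(1 − 0.66) = 1/0.34 ≈ 2.941.
The tax multiplier is −c × k ≈ −1.941, so ΔY = k × (−c·ΔT) = (+$58.08 billion) / 0.34 ≈ +$171 billion.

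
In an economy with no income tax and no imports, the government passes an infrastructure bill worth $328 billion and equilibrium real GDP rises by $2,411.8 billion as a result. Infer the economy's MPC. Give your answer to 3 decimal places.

Implied spending multiplier k = ΔY/ΔG = 2,411.8/328 ≈ 7.353.
Since k = 1/(1 − MPC), MPC = 1 − 1/k = 1 − ΔG/ΔY = 1 − 328/2,411.8 ≈ 0.864.

0.864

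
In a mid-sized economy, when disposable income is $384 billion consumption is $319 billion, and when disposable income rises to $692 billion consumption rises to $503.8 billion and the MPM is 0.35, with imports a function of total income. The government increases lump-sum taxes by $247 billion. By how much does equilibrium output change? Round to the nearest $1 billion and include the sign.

−$198 billion

MPC = ΔC/ΔYd = (503.8 − 319)/(692 − 384) = 184.8/308 = 0.6.
A lump-sum tax change of +$247 billion shifts disposable income by −$247 billion; first-round consumption changes by −c × ΔT = −0.6 × (+$247 billion) = −$148.2 billion.
Expenditure multiplier = 1/(1 − c + m) = 1/(1 − 0.6 + 0.35) = 1/0.75 ≈ 1.333.
The tax multiplier is −c × k = −0.8, so ΔY = k × (−c·ΔT) = (−$148.2 billion) / 0.75 ≈ −$198 billion.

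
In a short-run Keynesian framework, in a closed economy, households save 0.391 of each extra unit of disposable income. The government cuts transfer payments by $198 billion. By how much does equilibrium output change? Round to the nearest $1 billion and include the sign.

MPC = 1 − MPS = 1 − 0.391 = 0.609.
The transfer change shifts disposable income by −$198 billion, so first-round consumption changes by c·ΔTR = 0.609 × (−$198 billion) = −$120.582 billion.
Expenditure multiplier = 1/(1 − MPC) = 1/(1 − 0.609) = 1/0.391 ≈ 2.558.
The transfer multiplier is c × k ≈ 1.558, so ΔY = k × (c·ΔTR) = (−$120.582 billion) / 0.391 ≈ −$308 billion.

−$308 billion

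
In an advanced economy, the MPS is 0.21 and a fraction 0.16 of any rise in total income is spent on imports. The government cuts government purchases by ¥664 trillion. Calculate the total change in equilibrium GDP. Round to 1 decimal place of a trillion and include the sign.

−¥1,794.6 trillion

MPC = 1 − MPS = 1 − 0.21 = 0.79.
Spending multiplier = 1/(1 − c + m) = 1/(1 − 0.79 + 0.16) = 1/0.37 ≈ 2.703.
ΔY = k × ΔG = (−¥664 trillion) / 0.37 ≈ −¥1,794.6 trillion.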